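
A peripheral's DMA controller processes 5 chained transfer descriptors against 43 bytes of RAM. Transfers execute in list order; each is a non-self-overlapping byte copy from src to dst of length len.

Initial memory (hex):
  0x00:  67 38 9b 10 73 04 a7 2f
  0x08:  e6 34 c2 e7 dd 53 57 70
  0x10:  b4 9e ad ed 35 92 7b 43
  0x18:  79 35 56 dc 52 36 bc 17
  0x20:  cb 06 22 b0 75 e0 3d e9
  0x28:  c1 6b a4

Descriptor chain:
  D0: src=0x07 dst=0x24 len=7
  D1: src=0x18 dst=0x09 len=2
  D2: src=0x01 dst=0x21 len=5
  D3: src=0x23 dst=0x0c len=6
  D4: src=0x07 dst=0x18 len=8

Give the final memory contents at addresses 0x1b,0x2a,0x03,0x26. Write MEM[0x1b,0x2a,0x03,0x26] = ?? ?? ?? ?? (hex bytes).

MEM[0x1b,0x2a,0x03,0x26] = 35 53 10 34

D0: mem[0x24..0x2a] <- [2f e6 34 c2 e7 dd 53]
D1: mem[0x09..0x0a] <- [79 35]
D2: mem[0x21..0x25] <- [38 9b 10 73 04]
D3: mem[0x0c..0x11] <- [10 73 04 34 c2 e7]
D4: mem[0x18..0x1f] <- [2f e6 79 35 e7 10 73 04]
query mem[0x1b]=0x35, mem[0x2a]=0x53, mem[0x03]=0x10, mem[0x26]=0x34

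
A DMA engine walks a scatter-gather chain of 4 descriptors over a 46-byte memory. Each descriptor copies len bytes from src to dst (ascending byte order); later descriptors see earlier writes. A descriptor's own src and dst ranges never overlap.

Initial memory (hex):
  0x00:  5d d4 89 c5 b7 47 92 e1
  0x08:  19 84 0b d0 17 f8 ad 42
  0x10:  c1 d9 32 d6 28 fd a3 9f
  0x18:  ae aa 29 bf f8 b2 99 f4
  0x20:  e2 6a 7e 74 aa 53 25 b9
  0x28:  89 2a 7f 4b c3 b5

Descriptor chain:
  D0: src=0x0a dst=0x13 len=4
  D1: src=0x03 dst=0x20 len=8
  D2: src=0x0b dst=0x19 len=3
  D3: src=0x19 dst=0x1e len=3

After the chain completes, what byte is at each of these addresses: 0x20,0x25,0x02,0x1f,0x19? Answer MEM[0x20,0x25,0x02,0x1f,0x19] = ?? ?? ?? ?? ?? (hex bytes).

#0 dst[0x13+4] := {0x0b,0xd0,0x17,0xf8}
#1 dst[0x20+8] := {0xc5,0xb7,0x47,0x92,0xe1,0x19,0x84,0x0b}
#2 dst[0x19+3] := {0xd0,0x17,0xf8}
#3 dst[0x1e+3] := {0xd0,0x17,0xf8}
query mem[0x20]=0xf8, mem[0x25]=0x19, mem[0x02]=0x89, mem[0x1f]=0x17, mem[0x19]=0xd0

MEM[0x20,0x25,0x02,0x1f,0x19] = f8 19 89 17 d0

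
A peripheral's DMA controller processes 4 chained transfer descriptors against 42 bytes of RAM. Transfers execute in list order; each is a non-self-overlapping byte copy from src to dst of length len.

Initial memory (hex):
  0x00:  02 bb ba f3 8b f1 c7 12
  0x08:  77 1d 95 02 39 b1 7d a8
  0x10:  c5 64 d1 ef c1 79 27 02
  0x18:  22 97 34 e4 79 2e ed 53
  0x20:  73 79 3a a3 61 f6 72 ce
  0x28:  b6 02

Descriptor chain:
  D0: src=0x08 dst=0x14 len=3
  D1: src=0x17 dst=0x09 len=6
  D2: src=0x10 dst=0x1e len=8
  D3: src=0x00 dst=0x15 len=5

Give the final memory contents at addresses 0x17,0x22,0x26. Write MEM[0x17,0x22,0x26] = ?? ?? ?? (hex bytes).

MEM[0x17,0x22,0x26] = ba 77 72

  after D0: wrote 3B at 0x14 = 771d95
  after D1: wrote 6B at 0x09 = 02229734e479
  after D2: wrote 8B at 0x1e = c564d1ef771d9502
  after D3: wrote 5B at 0x15 = 02bbbaf38b
query mem[0x17]=0xba, mem[0x22]=0x77, mem[0x26]=0x72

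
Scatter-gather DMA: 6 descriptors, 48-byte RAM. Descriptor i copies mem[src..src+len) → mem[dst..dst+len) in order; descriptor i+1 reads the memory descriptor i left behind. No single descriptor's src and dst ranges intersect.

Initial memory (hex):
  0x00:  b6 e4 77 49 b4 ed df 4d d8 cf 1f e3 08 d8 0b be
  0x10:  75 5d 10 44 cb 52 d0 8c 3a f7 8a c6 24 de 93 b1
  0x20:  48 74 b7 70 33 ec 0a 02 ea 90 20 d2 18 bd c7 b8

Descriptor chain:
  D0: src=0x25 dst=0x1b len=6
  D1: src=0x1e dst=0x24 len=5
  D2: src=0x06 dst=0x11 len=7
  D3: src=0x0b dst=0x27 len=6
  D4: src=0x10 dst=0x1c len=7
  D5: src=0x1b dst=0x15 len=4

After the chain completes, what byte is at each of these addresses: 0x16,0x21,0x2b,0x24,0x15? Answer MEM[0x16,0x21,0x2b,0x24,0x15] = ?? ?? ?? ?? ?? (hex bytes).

MEM[0x16,0x21,0x2b,0x24,0x15] = 75 1f be ea ec

D0: mem[0x1b..0x20] <- [ec 0a 02 ea 90 20]
D1: mem[0x24..0x28] <- [ea 90 20 74 b7]
D2: mem[0x11..0x17] <- [df 4d d8 cf 1f e3 08]
D3: mem[0x27..0x2c] <- [e3 08 d8 0b be 75]
D4: mem[0x1c..0x22] <- [75 df 4d d8 cf 1f e3]
D5: mem[0x15..0x18] <- [ec 75 df 4d]
query mem[0x16]=0x75, mem[0x21]=0x1f, mem[0x2b]=0xbe, mem[0x24]=0xea, mem[0x15]=0xec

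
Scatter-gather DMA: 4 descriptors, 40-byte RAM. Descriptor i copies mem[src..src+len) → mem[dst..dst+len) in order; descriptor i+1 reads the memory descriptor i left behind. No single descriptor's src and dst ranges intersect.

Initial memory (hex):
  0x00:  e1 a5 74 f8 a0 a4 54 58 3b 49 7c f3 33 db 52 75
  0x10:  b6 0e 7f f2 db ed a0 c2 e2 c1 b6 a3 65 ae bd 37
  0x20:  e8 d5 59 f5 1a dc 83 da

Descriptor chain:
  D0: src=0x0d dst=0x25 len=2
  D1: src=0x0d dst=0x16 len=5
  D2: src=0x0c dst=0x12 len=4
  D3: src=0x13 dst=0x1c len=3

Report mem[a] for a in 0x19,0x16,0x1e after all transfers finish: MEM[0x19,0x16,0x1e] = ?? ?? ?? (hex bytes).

  after D0: wrote 2B at 0x25 = db52
  after D1: wrote 5B at 0x16 = db5275b60e
  after D2: wrote 4B at 0x12 = 33db5275
  after D3: wrote 3B at 0x1c = db5275
query mem[0x19]=0xb6, mem[0x16]=0xdb, mem[0x1e]=0x75

MEM[0x19,0x16,0x1e] = b6 db 75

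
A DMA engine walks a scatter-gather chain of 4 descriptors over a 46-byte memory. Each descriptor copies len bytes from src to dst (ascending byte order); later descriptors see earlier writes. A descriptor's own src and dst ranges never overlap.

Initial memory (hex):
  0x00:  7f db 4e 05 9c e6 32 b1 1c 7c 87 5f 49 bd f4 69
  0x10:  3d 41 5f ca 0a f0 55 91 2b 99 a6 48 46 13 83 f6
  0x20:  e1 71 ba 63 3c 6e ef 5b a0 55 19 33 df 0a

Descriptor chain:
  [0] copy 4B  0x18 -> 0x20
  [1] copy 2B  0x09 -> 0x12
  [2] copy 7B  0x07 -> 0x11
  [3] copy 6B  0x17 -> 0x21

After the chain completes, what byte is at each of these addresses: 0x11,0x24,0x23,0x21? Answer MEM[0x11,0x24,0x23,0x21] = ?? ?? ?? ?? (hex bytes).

MEM[0x11,0x24,0x23,0x21] = b1 a6 99 bd

D0: mem[0x20..0x23] <- [2b 99 a6 48]
D1: mem[0x12..0x13] <- [7c 87]
D2: mem[0x11..0x17] <- [b1 1c 7c 87 5f 49 bd]
D3: mem[0x21..0x26] <- [bd 2b 99 a6 48 46]
query mem[0x11]=0xb1, mem[0x24]=0xa6, mem[0x23]=0x99, mem[0x21]=0xbd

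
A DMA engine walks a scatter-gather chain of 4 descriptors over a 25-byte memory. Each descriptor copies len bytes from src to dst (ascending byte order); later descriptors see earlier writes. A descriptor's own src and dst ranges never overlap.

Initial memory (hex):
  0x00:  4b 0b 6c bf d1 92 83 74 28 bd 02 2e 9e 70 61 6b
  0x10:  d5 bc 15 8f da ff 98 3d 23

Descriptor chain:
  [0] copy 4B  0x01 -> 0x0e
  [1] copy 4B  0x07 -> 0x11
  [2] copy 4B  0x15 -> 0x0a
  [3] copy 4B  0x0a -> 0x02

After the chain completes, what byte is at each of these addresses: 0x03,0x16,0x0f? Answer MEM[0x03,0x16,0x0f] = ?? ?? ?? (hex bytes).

MEM[0x03,0x16,0x0f] = 98 98 6c

[0] 0x01->0x0e len=4 : 0b 6c bf d1
[1] 0x07->0x11 len=4 : 74 28 bd 02
[2] 0x15->0x0a len=4 : ff 98 3d 23
[3] 0x0a->0x02 len=4 : ff 98 3d 23
query mem[0x03]=0x98, mem[0x16]=0x98, mem[0x0f]=0x6c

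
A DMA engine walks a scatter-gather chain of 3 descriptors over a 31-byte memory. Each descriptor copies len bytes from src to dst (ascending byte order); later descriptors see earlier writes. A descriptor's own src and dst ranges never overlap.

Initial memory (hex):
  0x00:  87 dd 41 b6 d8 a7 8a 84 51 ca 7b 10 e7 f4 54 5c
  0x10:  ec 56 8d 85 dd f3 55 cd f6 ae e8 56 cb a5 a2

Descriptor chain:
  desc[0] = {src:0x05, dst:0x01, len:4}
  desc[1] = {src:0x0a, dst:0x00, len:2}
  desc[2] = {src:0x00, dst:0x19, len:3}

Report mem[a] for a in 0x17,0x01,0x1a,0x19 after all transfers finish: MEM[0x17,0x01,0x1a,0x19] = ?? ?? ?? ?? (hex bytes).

MEM[0x17,0x01,0x1a,0x19] = cd 10 10 7b

[0] 0x05->0x01 len=4 : a7 8a 84 51
[1] 0x0a->0x00 len=2 : 7b 10
[2] 0x00->0x19 len=3 : 7b 10 8a
query mem[0x17]=0xcd, mem[0x01]=0x10, mem[0x1a]=0x10, mem[0x19]=0x7b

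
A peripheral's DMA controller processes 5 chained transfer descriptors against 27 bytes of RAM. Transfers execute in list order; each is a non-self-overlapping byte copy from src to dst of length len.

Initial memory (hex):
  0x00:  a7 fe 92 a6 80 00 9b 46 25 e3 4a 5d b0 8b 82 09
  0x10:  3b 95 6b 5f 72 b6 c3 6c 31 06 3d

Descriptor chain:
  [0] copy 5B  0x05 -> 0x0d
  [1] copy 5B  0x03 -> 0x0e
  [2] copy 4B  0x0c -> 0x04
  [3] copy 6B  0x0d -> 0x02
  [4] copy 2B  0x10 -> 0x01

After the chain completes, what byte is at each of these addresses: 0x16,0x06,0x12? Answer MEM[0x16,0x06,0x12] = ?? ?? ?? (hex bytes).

MEM[0x16,0x06,0x12] = c3 9b 46

D0: mem[0x0d..0x11] <- [00 9b 46 25 e3]
D1: mem[0x0e..0x12] <- [a6 80 00 9b 46]
D2: mem[0x04..0x07] <- [b0 00 a6 80]
D3: mem[0x02..0x07] <- [00 a6 80 00 9b 46]
D4: mem[0x01..0x02] <- [00 9b]
query mem[0x16]=0xc3, mem[0x06]=0x9b, mem[0x12]=0x46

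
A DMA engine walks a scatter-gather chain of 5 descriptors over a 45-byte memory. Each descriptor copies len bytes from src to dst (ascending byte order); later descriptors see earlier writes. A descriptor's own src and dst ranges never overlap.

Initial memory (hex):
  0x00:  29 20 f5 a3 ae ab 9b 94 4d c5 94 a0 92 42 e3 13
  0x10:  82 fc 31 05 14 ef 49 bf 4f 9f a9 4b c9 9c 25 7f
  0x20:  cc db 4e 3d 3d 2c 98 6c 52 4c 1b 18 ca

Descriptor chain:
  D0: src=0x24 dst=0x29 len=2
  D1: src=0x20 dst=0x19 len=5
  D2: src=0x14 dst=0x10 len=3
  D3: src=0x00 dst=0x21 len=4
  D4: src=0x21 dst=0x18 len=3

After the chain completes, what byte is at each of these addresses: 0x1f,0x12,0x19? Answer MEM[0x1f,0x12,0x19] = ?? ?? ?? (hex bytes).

[0] 0x24->0x29 len=2 : 3d 2c
[1] 0x20->0x19 len=5 : cc db 4e 3d 3d
[2] 0x14->0x10 len=3 : 14 ef 49
[3] 0x00->0x21 len=4 : 29 20 f5 a3
[4] 0x21->0x18 len=3 : 29 20 f5
query mem[0x1f]=0x7f, mem[0x12]=0x49, mem[0x19]=0x20

MEM[0x1f,0x12,0x19] = 7f 49 20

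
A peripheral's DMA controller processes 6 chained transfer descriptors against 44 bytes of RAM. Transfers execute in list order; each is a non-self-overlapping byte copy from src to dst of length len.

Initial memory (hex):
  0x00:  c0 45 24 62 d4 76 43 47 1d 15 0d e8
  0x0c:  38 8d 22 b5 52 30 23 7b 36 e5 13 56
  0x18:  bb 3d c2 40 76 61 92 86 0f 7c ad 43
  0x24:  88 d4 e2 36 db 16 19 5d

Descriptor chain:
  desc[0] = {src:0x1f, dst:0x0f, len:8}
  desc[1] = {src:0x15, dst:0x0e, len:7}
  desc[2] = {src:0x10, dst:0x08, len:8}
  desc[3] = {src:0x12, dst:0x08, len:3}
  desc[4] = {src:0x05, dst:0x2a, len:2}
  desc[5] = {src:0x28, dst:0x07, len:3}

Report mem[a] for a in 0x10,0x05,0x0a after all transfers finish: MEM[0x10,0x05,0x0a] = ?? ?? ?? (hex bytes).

D0: mem[0x0f..0x16] <- [86 0f 7c ad 43 88 d4 e2]
D1: mem[0x0e..0x14] <- [d4 e2 56 bb 3d c2 40]
D2: mem[0x08..0x0f] <- [56 bb 3d c2 40 d4 e2 56]
D3: mem[0x08..0x0a] <- [3d c2 40]
D4: mem[0x2a..0x2b] <- [76 43]
D5: mem[0x07..0x09] <- [db 16 76]
query mem[0x10]=0x56, mem[0x05]=0x76, mem[0x0a]=0x40

MEM[0x10,0x05,0x0a] = 56 76 40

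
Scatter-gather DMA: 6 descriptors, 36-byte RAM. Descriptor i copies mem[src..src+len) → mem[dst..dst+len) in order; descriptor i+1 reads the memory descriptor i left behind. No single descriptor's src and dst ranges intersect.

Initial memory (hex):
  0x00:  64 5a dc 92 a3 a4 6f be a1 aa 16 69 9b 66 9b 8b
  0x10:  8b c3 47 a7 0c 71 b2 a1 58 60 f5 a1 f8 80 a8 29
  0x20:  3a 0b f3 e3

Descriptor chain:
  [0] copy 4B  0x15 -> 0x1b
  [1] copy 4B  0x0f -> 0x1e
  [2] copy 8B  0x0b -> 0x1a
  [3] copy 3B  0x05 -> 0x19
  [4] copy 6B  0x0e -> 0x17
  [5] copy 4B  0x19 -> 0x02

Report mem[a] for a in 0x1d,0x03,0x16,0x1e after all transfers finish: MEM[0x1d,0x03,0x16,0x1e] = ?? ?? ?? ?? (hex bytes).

MEM[0x1d,0x03,0x16,0x1e] = 9b c3 b2 8b

[0] 0x15->0x1b len=4 : 71 b2 a1 58
[1] 0x0f->0x1e len=4 : 8b 8b c3 47
[2] 0x0b->0x1a len=8 : 69 9b 66 9b 8b 8b c3 47
[3] 0x05->0x19 len=3 : a4 6f be
[4] 0x0e->0x17 len=6 : 9b 8b 8b c3 47 a7
[5] 0x19->0x02 len=4 : 8b c3 47 a7
query mem[0x1d]=0x9b, mem[0x03]=0xc3, mem[0x16]=0xb2, mem[0x1e]=0x8b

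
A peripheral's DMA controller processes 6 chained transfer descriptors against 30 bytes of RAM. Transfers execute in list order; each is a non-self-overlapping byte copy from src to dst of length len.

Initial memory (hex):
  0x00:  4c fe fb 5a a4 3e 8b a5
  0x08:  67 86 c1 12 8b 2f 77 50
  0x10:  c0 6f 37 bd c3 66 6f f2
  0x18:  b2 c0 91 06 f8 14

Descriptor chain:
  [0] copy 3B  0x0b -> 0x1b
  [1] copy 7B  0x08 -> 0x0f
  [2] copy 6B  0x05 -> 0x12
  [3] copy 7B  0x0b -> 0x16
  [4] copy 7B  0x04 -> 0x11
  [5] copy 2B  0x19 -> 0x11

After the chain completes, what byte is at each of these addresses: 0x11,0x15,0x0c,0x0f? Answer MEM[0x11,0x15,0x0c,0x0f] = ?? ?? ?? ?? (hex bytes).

#0 dst[0x1b+3] := {0x12,0x8b,0x2f}
#1 dst[0x0f+7] := {0x67,0x86,0xc1,0x12,0x8b,0x2f,0x77}
#2 dst[0x12+6] := {0x3e,0x8b,0xa5,0x67,0x86,0xc1}
#3 dst[0x16+7] := {0x12,0x8b,0x2f,0x77,0x67,0x86,0xc1}
#4 dst[0x11+7] := {0xa4,0x3e,0x8b,0xa5,0x67,0x86,0xc1}
#5 dst[0x11+2] := {0x77,0x67}
query mem[0x11]=0x77, mem[0x15]=0x67, mem[0x0c]=0x8b, mem[0x0f]=0x67

MEM[0x11,0x15,0x0c,0x0f] = 77 67 8b 67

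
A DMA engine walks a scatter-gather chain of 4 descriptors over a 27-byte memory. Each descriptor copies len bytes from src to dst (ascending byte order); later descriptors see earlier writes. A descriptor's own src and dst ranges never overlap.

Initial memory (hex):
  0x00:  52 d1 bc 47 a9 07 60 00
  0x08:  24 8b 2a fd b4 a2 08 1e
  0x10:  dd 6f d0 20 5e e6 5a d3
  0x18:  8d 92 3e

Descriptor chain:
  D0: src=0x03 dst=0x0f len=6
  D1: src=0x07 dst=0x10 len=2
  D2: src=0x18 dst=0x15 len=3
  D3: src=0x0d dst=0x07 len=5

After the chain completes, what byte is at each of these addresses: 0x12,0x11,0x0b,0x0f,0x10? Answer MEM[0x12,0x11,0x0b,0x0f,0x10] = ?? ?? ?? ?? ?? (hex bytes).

D0: mem[0x0f..0x14] <- [47 a9 07 60 00 24]
D1: mem[0x10..0x11] <- [00 24]
D2: mem[0x15..0x17] <- [8d 92 3e]
D3: mem[0x07..0x0b] <- [a2 08 47 00 24]
query mem[0x12]=0x60, mem[0x11]=0x24, mem[0x0b]=0x24, mem[0x0f]=0x47, mem[0x10]=0x00

MEM[0x12,0x11,0x0b,0x0f,0x10] = 60 24 24 47 00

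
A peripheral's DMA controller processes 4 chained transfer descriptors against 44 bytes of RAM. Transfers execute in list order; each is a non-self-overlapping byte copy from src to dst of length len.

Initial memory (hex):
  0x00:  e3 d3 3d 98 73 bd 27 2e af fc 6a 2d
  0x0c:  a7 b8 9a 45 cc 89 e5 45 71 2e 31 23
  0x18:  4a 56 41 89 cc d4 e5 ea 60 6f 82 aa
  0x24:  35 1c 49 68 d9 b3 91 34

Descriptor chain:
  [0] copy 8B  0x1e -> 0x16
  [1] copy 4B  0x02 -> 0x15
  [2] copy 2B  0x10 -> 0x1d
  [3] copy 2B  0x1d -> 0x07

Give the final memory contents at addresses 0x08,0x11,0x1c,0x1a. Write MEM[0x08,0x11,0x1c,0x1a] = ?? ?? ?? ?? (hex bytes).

MEM[0x08,0x11,0x1c,0x1a] = 89 89 35 82

[0] 0x1e->0x16 len=8 : e5 ea 60 6f 82 aa 35 1c
[1] 0x02->0x15 len=4 : 3d 98 73 bd
[2] 0x10->0x1d len=2 : cc 89
[3] 0x1d->0x07 len=2 : cc 89
query mem[0x08]=0x89, mem[0x11]=0x89, mem[0x1c]=0x35, mem[0x1a]=0x82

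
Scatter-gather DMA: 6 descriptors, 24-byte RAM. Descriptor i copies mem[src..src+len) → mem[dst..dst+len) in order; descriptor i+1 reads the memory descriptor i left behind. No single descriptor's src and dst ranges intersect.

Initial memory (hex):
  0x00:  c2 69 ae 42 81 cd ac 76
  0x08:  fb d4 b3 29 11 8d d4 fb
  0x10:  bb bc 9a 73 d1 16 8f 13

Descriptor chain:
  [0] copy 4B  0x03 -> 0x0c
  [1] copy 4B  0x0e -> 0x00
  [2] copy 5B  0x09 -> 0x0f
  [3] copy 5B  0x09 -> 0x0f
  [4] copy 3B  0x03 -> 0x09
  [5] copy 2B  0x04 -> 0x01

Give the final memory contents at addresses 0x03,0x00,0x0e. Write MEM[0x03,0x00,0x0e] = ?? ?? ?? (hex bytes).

MEM[0x03,0x00,0x0e] = bc cd cd

  after D0: wrote 4B at 0x0c = 4281cdac
  after D1: wrote 4B at 0x00 = cdacbbbc
  after D2: wrote 5B at 0x0f = d4b3294281
  after D3: wrote 5B at 0x0f = d4b3294281
  after D4: wrote 3B at 0x09 = bc81cd
  after D5: wrote 2B at 0x01 = 81cd
query mem[0x03]=0xbc, mem[0x00]=0xcd, mem[0x0e]=0xcd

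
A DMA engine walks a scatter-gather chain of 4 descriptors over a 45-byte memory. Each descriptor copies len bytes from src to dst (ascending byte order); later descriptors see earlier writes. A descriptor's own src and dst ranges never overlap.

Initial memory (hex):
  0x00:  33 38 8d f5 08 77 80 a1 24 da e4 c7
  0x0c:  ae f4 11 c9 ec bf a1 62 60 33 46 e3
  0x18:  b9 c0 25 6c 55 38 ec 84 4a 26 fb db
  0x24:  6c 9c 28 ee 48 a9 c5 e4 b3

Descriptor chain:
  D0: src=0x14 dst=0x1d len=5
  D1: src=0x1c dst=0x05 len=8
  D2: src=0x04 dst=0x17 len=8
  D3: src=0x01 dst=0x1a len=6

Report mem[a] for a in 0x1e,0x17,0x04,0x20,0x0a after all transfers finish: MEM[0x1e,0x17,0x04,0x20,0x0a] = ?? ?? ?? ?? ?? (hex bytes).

[0] 0x14->0x1d len=5 : 60 33 46 e3 b9
[1] 0x1c->0x05 len=8 : 55 60 33 46 e3 b9 fb db
[2] 0x04->0x17 len=8 : 08 55 60 33 46 e3 b9 fb
[3] 0x01->0x1a len=6 : 38 8d f5 08 55 60
query mem[0x1e]=0x55, mem[0x17]=0x08, mem[0x04]=0x08, mem[0x20]=0xe3, mem[0x0a]=0xb9

MEM[0x1e,0x17,0x04,0x20,0x0a] = 55 08 08 e3 b9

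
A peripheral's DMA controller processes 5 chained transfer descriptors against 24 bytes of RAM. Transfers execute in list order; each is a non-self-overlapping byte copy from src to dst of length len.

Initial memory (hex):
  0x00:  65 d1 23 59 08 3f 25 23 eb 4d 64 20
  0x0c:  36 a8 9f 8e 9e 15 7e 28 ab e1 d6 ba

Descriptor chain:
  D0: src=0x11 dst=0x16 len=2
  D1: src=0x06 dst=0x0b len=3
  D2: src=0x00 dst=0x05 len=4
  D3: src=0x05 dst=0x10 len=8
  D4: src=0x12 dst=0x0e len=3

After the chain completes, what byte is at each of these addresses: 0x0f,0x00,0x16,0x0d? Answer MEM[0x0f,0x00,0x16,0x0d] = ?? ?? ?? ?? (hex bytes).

MEM[0x0f,0x00,0x16,0x0d] = 59 65 25 eb

  after D0: wrote 2B at 0x16 = 157e
  after D1: wrote 3B at 0x0b = 2523eb
  after D2: wrote 4B at 0x05 = 65d12359
  after D3: wrote 8B at 0x10 = 65d123594d642523
  after D4: wrote 3B at 0x0e = 23594d
query mem[0x0f]=0x59, mem[0x00]=0x65, mem[0x16]=0x25, mem[0x0d]=0xeb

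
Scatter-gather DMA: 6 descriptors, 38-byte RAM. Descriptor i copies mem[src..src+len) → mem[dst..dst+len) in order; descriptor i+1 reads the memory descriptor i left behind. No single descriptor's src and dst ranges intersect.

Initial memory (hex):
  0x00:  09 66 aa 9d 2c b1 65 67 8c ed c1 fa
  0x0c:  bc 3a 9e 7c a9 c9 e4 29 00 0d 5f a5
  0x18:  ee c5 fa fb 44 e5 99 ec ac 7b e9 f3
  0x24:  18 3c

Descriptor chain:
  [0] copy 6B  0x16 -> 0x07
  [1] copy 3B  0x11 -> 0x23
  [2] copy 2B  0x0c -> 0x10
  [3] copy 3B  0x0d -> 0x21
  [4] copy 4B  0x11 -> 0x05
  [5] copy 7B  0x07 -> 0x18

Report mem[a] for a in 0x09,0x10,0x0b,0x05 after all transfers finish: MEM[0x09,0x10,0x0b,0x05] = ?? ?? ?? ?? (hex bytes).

D0: mem[0x07..0x0c] <- [5f a5 ee c5 fa fb]
D1: mem[0x23..0x25] <- [c9 e4 29]
D2: mem[0x10..0x11] <- [fb 3a]
D3: mem[0x21..0x23] <- [3a 9e 7c]
D4: mem[0x05..0x08] <- [3a e4 29 00]
D5: mem[0x18..0x1e] <- [29 00 ee c5 fa fb 3a]
query mem[0x09]=0xee, mem[0x10]=0xfb, mem[0x0b]=0xfa, mem[0x05]=0x3a

MEM[0x09,0x10,0x0b,0x05] = ee fb fa 3a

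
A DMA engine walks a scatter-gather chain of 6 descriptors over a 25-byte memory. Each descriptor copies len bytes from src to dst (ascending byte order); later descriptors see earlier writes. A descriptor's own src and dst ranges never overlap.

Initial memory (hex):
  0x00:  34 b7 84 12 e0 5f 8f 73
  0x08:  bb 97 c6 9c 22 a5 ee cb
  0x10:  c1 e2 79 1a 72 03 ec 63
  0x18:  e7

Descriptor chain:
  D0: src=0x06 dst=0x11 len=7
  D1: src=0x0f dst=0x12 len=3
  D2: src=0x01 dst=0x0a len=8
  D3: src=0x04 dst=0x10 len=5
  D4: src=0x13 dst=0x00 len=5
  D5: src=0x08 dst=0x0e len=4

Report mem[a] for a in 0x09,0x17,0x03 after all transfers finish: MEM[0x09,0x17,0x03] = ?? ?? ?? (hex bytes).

  after D0: wrote 7B at 0x11 = 8f73bb97c69c22
  after D1: wrote 3B at 0x12 = cbc18f
  after D2: wrote 8B at 0x0a = b78412e05f8f73bb
  after D3: wrote 5B at 0x10 = e05f8f73bb
  after D4: wrote 5B at 0x00 = 73bbc69c22
  after D5: wrote 4B at 0x0e = bb97b784
query mem[0x09]=0x97, mem[0x17]=0x22, mem[0x03]=0x9c

MEM[0x09,0x17,0x03] = 97 22 9c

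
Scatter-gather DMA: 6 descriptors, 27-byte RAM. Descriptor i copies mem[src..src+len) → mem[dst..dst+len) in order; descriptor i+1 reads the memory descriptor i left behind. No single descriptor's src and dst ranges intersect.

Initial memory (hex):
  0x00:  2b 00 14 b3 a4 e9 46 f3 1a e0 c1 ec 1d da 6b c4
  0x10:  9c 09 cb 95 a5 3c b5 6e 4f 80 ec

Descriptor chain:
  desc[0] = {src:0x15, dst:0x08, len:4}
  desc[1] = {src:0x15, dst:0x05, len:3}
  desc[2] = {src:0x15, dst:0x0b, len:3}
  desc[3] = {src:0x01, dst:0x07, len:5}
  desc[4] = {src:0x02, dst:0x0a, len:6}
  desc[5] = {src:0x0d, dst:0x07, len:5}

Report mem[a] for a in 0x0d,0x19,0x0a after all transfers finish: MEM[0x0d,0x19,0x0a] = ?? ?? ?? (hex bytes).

#0 dst[0x08+4] := {0x3c,0xb5,0x6e,0x4f}
#1 dst[0x05+3] := {0x3c,0xb5,0x6e}
#2 dst[0x0b+3] := {0x3c,0xb5,0x6e}
#3 dst[0x07+5] := {0x00,0x14,0xb3,0xa4,0x3c}
#4 dst[0x0a+6] := {0x14,0xb3,0xa4,0x3c,0xb5,0x00}
#5 dst[0x07+5] := {0x3c,0xb5,0x00,0x9c,0x09}
query mem[0x0d]=0x3c, mem[0x19]=0x80, mem[0x0a]=0x9c

MEM[0x0d,0x19,0x0a] = 3c 80 9c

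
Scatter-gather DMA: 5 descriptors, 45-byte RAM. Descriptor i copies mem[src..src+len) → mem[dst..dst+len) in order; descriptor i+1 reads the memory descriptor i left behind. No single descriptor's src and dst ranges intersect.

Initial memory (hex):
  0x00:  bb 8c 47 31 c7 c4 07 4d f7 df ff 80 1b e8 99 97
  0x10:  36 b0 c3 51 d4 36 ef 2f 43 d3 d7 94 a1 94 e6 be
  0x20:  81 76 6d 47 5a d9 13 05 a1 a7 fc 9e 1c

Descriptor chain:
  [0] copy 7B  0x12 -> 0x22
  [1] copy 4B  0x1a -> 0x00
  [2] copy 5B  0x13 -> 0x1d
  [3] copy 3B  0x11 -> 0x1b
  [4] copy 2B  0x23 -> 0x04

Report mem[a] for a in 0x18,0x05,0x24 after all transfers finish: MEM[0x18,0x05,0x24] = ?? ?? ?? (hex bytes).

#0 dst[0x22+7] := {0xc3,0x51,0xd4,0x36,0xef,0x2f,0x43}
#1 dst[0x00+4] := {0xd7,0x94,0xa1,0x94}
#2 dst[0x1d+5] := {0x51,0xd4,0x36,0xef,0x2f}
#3 dst[0x1b+3] := {0xb0,0xc3,0x51}
#4 dst[0x04+2] := {0x51,0xd4}
query mem[0x18]=0x43, mem[0x05]=0xd4, mem[0x24]=0xd4

MEM[0x18,0x05,0x24] = 43 d4 d4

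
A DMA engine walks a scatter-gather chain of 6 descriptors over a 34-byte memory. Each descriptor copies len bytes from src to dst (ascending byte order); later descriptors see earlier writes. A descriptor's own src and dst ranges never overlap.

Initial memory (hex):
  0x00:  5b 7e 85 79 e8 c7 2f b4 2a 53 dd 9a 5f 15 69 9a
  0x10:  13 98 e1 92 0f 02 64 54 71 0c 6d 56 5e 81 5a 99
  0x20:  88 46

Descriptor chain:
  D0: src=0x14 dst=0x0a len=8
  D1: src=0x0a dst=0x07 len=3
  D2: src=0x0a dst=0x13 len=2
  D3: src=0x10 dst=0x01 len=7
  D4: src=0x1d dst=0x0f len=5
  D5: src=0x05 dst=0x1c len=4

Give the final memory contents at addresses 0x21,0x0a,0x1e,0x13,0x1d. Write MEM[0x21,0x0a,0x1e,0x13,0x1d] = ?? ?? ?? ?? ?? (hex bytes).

MEM[0x21,0x0a,0x1e,0x13,0x1d] = 46 0f 64 46 02

  after D0: wrote 8B at 0x0a = 0f026454710c6d56
  after D1: wrote 3B at 0x07 = 0f0264
  after D2: wrote 2B at 0x13 = 0f02
  after D3: wrote 7B at 0x01 = 6d56e10f020264
  after D4: wrote 5B at 0x0f = 815a998846
  after D5: wrote 4B at 0x1c = 02026402
query mem[0x21]=0x46, mem[0x0a]=0x0f, mem[0x1e]=0x64, mem[0x13]=0x46, mem[0x1d]=0x02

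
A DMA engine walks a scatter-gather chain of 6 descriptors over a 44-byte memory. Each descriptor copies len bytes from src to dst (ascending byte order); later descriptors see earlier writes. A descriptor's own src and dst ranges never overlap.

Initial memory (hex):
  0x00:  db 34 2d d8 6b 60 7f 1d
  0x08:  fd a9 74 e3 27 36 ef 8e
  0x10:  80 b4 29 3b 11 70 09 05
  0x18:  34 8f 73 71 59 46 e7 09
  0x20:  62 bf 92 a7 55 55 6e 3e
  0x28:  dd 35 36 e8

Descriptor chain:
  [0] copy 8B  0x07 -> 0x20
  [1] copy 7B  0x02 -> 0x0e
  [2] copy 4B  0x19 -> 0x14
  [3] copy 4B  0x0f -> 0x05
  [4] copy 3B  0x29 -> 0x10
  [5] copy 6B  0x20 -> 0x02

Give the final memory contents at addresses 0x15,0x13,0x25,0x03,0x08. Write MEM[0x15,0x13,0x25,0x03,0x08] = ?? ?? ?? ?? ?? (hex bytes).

  after D0: wrote 8B at 0x20 = 1dfda974e32736ef
  after D1: wrote 7B at 0x0e = 2dd86b607f1dfd
  after D2: wrote 4B at 0x14 = 8f737159
  after D3: wrote 4B at 0x05 = d86b607f
  after D4: wrote 3B at 0x10 = 3536e8
  after D5: wrote 6B at 0x02 = 1dfda974e327
query mem[0x15]=0x73, mem[0x13]=0x1d, mem[0x25]=0x27, mem[0x03]=0xfd, mem[0x08]=0x7f

MEM[0x15,0x13,0x25,0x03,0x08] = 73 1d 27 fd 7f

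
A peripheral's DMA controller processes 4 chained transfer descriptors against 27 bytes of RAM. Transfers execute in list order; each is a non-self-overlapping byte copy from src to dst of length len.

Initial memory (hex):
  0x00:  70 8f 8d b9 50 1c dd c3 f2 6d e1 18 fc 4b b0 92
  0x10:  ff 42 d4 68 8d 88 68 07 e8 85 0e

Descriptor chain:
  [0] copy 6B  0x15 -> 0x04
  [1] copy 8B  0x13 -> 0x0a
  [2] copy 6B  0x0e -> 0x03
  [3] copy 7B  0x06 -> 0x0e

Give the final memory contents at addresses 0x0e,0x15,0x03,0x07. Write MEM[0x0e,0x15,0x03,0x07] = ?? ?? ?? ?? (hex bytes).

D0: mem[0x04..0x09] <- [88 68 07 e8 85 0e]
D1: mem[0x0a..0x11] <- [68 8d 88 68 07 e8 85 0e]
D2: mem[0x03..0x08] <- [07 e8 85 0e d4 68]
D3: mem[0x0e..0x14] <- [0e d4 68 0e 68 8d 88]
query mem[0x0e]=0x0e, mem[0x15]=0x88, mem[0x03]=0x07, mem[0x07]=0xd4

MEM[0x0e,0x15,0x03,0x07] = 0e 88 07 d4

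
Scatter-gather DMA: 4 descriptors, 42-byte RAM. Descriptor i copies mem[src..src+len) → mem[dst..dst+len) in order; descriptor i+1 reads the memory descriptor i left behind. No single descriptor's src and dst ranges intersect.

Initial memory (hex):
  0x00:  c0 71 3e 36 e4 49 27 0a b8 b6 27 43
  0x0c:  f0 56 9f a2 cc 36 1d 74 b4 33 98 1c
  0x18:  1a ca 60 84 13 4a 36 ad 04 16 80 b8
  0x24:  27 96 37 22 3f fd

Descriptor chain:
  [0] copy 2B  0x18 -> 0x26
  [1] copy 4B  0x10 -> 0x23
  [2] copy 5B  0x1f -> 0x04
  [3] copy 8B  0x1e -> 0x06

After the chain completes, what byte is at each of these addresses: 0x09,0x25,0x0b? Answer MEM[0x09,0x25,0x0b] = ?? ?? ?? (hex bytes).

MEM[0x09,0x25,0x0b] = 16 1d cc

D0: mem[0x26..0x27] <- [1a ca]
D1: mem[0x23..0x26] <- [cc 36 1d 74]
D2: mem[0x04..0x08] <- [ad 04 16 80 cc]
D3: mem[0x06..0x0d] <- [36 ad 04 16 80 cc 36 1d]
query mem[0x09]=0x16, mem[0x25]=0x1d, mem[0x0b]=0xcc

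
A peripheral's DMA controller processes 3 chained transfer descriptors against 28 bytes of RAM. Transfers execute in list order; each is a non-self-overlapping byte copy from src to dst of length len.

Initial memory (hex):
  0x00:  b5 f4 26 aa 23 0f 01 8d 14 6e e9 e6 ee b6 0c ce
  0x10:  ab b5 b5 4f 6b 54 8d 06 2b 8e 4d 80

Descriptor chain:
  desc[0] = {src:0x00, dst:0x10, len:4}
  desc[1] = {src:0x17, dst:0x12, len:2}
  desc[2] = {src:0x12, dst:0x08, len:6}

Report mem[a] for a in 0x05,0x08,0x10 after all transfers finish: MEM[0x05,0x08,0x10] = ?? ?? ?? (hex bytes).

MEM[0x05,0x08,0x10] = 0f 06 b5

[0] 0x00->0x10 len=4 : b5 f4 26 aa
[1] 0x17->0x12 len=2 : 06 2b
[2] 0x12->0x08 len=6 : 06 2b 6b 54 8d 06
query mem[0x05]=0x0f, mem[0x08]=0x06, mem[0x10]=0xb5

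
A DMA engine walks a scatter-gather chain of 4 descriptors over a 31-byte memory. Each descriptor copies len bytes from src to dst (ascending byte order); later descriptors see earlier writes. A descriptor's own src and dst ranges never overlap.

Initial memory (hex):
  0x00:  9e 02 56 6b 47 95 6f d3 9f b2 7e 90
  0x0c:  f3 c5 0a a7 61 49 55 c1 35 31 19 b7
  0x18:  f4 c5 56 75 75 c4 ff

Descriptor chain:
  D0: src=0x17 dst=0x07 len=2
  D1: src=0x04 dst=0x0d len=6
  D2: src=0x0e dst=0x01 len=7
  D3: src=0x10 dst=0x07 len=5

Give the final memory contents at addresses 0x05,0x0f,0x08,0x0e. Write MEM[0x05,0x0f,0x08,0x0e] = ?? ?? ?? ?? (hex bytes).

MEM[0x05,0x0f,0x08,0x0e] = b2 6f f4 95

[0] 0x17->0x07 len=2 : b7 f4
[1] 0x04->0x0d len=6 : 47 95 6f b7 f4 b2
[2] 0x0e->0x01 len=7 : 95 6f b7 f4 b2 c1 35
[3] 0x10->0x07 len=5 : b7 f4 b2 c1 35
query mem[0x05]=0xb2, mem[0x0f]=0x6f, mem[0x08]=0xf4, mem[0x0e]=0x95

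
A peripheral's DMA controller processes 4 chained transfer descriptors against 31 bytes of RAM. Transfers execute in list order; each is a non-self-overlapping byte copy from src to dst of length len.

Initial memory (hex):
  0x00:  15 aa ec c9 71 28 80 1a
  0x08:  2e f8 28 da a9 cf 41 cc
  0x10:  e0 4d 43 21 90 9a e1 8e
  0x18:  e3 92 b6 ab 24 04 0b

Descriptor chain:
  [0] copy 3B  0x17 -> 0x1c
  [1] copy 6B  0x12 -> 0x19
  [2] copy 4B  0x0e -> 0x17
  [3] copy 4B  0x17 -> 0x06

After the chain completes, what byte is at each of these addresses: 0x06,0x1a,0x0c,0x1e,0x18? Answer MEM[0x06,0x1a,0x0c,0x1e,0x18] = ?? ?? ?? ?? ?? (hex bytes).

D0: mem[0x1c..0x1e] <- [8e e3 92]
D1: mem[0x19..0x1e] <- [43 21 90 9a e1 8e]
D2: mem[0x17..0x1a] <- [41 cc e0 4d]
D3: mem[0x06..0x09] <- [41 cc e0 4d]
query mem[0x06]=0x41, mem[0x1a]=0x4d, mem[0x0c]=0xa9, mem[0x1e]=0x8e, mem[0x18]=0xcc

MEM[0x06,0x1a,0x0c,0x1e,0x18] = 41 4d a9 8e cc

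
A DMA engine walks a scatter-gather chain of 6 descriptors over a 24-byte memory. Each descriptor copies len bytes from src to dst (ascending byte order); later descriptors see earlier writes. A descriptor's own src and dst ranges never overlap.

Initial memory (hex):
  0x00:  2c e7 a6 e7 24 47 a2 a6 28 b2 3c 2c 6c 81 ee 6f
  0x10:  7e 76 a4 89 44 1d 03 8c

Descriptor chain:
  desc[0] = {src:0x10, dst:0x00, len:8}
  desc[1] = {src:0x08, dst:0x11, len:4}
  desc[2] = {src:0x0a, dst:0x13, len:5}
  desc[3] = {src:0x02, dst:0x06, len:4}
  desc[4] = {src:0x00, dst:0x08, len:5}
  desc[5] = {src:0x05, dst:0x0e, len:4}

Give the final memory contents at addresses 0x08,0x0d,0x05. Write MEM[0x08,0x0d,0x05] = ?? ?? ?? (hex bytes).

  after D0: wrote 8B at 0x00 = 7e76a489441d038c
  after D1: wrote 4B at 0x11 = 28b23c2c
  after D2: wrote 5B at 0x13 = 3c2c6c81ee
  after D3: wrote 4B at 0x06 = a489441d
  after D4: wrote 5B at 0x08 = 7e76a48944
  after D5: wrote 4B at 0x0e = 1da4897e
query mem[0x08]=0x7e, mem[0x0d]=0x81, mem[0x05]=0x1d

MEM[0x08,0x0d,0x05] = 7e 81 1d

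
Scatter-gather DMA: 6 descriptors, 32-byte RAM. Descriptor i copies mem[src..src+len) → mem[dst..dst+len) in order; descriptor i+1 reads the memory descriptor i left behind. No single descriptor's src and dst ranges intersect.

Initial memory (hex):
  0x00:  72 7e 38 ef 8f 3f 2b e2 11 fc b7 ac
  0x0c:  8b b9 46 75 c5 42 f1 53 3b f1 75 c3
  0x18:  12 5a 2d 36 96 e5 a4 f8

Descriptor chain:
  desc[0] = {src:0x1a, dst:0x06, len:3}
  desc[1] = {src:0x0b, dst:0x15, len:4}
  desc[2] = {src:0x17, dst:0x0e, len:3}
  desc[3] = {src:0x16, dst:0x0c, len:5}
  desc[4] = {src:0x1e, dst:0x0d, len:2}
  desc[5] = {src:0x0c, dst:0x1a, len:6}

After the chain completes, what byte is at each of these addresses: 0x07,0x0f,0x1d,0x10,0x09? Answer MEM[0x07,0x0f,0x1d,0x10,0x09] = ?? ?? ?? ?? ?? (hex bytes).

#0 dst[0x06+3] := {0x2d,0x36,0x96}
#1 dst[0x15+4] := {0xac,0x8b,0xb9,0x46}
#2 dst[0x0e+3] := {0xb9,0x46,0x5a}
#3 dst[0x0c+5] := {0x8b,0xb9,0x46,0x5a,0x2d}
#4 dst[0x0d+2] := {0xa4,0xf8}
#5 dst[0x1a+6] := {0x8b,0xa4,0xf8,0x5a,0x2d,0x42}
query mem[0x07]=0x36, mem[0x0f]=0x5a, mem[0x1d]=0x5a, mem[0x10]=0x2d, mem[0x09]=0xfc

MEM[0x07,0x0f,0x1d,0x10,0x09] = 36 5a 5a 2d fc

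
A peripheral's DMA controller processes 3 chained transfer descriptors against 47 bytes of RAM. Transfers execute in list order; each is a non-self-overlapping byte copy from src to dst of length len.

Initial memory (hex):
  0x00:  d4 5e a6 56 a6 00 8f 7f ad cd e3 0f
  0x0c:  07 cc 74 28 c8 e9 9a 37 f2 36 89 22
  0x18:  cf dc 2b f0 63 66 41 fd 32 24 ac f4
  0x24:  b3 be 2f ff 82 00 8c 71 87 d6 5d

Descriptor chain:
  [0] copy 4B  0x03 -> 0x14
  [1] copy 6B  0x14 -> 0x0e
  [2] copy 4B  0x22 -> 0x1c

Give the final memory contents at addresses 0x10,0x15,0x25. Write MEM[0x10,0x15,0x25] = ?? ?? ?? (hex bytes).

#0 dst[0x14+4] := {0x56,0xa6,0x00,0x8f}
#1 dst[0x0e+6] := {0x56,0xa6,0x00,0x8f,0xcf,0xdc}
#2 dst[0x1c+4] := {0xac,0xf4,0xb3,0xbe}
query mem[0x10]=0x00, mem[0x15]=0xa6, mem[0x25]=0xbe

MEM[0x10,0x15,0x25] = 00 a6 be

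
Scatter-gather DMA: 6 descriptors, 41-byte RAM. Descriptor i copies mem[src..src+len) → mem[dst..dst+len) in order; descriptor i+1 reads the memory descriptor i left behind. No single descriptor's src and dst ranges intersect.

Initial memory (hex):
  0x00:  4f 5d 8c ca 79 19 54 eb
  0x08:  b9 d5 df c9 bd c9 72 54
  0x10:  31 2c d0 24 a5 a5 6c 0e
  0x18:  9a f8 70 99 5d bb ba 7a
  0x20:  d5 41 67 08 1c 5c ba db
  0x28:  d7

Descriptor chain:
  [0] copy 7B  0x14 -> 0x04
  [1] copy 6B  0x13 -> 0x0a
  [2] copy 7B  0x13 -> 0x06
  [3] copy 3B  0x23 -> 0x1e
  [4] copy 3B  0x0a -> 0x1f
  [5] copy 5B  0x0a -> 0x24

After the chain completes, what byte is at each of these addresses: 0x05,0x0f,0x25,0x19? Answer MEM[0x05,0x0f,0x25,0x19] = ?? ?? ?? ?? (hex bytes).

D0: mem[0x04..0x0a] <- [a5 a5 6c 0e 9a f8 70]
D1: mem[0x0a..0x0f] <- [24 a5 a5 6c 0e 9a]
D2: mem[0x06..0x0c] <- [24 a5 a5 6c 0e 9a f8]
D3: mem[0x1e..0x20] <- [08 1c 5c]
D4: mem[0x1f..0x21] <- [0e 9a f8]
D5: mem[0x24..0x28] <- [0e 9a f8 6c 0e]
query mem[0x05]=0xa5, mem[0x0f]=0x9a, mem[0x25]=0x9a, mem[0x19]=0xf8

MEM[0x05,0x0f,0x25,0x19] = a5 9a 9a f8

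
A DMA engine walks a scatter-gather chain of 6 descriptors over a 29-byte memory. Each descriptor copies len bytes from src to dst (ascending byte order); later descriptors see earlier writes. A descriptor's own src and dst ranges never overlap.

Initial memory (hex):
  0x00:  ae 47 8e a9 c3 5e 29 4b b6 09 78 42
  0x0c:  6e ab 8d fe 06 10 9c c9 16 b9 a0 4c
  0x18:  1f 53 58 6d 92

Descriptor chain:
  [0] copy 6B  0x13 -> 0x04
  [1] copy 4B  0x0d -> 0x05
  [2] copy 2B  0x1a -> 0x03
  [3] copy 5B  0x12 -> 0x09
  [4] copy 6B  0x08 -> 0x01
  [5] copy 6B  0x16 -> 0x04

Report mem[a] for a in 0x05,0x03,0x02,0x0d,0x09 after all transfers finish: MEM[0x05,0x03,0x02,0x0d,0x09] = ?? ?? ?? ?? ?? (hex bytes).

MEM[0x05,0x03,0x02,0x0d,0x09] = 4c c9 9c a0 6d

[0] 0x13->0x04 len=6 : c9 16 b9 a0 4c 1f
[1] 0x0d->0x05 len=4 : ab 8d fe 06
[2] 0x1a->0x03 len=2 : 58 6d
[3] 0x12->0x09 len=5 : 9c c9 16 b9 a0
[4] 0x08->0x01 len=6 : 06 9c c9 16 b9 a0
[5] 0x16->0x04 len=6 : a0 4c 1f 53 58 6d
query mem[0x05]=0x4c, mem[0x03]=0xc9, mem[0x02]=0x9c, mem[0x0d]=0xa0, mem[0x09]=0x6d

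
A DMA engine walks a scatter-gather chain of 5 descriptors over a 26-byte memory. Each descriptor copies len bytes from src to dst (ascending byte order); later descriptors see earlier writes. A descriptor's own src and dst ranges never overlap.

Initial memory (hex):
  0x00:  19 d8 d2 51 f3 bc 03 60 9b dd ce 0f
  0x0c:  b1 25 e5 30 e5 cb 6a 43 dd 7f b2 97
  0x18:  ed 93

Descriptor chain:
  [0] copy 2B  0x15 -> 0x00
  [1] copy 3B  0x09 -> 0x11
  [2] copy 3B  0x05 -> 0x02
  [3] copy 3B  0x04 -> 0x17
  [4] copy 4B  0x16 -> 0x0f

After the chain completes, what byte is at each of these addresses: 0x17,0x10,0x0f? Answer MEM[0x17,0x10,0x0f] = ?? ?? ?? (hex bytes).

MEM[0x17,0x10,0x0f] = 60 60 b2

D0: mem[0x00..0x01] <- [7f b2]
D1: mem[0x11..0x13] <- [dd ce 0f]
D2: mem[0x02..0x04] <- [bc 03 60]
D3: mem[0x17..0x19] <- [60 bc 03]
D4: mem[0x0f..0x12] <- [b2 60 bc 03]
query mem[0x17]=0x60, mem[0x10]=0x60, mem[0x0f]=0xb2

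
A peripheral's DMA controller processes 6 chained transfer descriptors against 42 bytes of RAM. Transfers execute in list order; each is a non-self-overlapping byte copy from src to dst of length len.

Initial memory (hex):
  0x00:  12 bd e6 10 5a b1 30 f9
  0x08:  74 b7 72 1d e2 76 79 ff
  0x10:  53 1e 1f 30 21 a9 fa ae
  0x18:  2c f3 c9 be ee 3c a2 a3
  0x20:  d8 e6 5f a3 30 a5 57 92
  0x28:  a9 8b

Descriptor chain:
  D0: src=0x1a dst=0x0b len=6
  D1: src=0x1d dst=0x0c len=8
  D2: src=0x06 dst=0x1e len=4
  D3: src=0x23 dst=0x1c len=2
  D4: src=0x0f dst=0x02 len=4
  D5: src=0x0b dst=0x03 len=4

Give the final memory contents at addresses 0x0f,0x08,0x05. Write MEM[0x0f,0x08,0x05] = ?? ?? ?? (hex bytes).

MEM[0x0f,0x08,0x05] = d8 74 a2

#0 dst[0x0b+6] := {0xc9,0xbe,0xee,0x3c,0xa2,0xa3}
#1 dst[0x0c+8] := {0x3c,0xa2,0xa3,0xd8,0xe6,0x5f,0xa3,0x30}
#2 dst[0x1e+4] := {0x30,0xf9,0x74,0xb7}
#3 dst[0x1c+2] := {0xa3,0x30}
#4 dst[0x02+4] := {0xd8,0xe6,0x5f,0xa3}
#5 dst[0x03+4] := {0xc9,0x3c,0xa2,0xa3}
query mem[0x0f]=0xd8, mem[0x08]=0x74, mem[0x05]=0xa2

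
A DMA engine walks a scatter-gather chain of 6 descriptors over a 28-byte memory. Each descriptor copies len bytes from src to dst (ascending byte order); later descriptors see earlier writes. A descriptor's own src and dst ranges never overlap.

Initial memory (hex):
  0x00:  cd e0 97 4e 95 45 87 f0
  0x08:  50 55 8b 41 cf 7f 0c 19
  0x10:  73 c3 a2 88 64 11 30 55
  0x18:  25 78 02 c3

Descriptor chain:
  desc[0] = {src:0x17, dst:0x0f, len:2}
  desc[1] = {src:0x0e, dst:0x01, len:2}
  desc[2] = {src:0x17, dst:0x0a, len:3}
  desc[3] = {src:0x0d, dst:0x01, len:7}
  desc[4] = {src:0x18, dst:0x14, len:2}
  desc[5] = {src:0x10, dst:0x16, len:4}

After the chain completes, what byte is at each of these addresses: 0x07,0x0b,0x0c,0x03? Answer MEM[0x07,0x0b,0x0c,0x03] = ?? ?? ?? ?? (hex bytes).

#0 dst[0x0f+2] := {0x55,0x25}
#1 dst[0x01+2] := {0x0c,0x55}
#2 dst[0x0a+3] := {0x55,0x25,0x78}
#3 dst[0x01+7] := {0x7f,0x0c,0x55,0x25,0xc3,0xa2,0x88}
#4 dst[0x14+2] := {0x25,0x78}
#5 dst[0x16+4] := {0x25,0xc3,0xa2,0x88}
query mem[0x07]=0x88, mem[0x0b]=0x25, mem[0x0c]=0x78, mem[0x03]=0x55

MEM[0x07,0x0b,0x0c,0x03] = 88 25 78 55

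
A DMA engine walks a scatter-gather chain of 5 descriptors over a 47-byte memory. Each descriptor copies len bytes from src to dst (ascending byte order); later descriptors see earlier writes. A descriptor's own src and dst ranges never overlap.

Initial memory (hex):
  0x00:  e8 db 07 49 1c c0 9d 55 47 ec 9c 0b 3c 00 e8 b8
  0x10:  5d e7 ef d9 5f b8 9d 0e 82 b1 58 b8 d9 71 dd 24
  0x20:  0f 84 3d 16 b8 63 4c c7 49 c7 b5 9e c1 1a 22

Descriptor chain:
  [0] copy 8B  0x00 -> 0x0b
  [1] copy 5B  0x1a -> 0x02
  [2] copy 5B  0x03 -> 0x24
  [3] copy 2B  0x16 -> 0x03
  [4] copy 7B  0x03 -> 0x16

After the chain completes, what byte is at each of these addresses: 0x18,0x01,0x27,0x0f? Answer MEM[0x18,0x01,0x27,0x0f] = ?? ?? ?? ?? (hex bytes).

#0 dst[0x0b+8] := {0xe8,0xdb,0x07,0x49,0x1c,0xc0,0x9d,0x55}
#1 dst[0x02+5] := {0x58,0xb8,0xd9,0x71,0xdd}
#2 dst[0x24+5] := {0xb8,0xd9,0x71,0xdd,0x55}
#3 dst[0x03+2] := {0x9d,0x0e}
#4 dst[0x16+7] := {0x9d,0x0e,0x71,0xdd,0x55,0x47,0xec}
query mem[0x18]=0x71, mem[0x01]=0xdb, mem[0x27]=0xdd, mem[0x0f]=0x1c

MEM[0x18,0x01,0x27,0x0f] = 71 db dd 1c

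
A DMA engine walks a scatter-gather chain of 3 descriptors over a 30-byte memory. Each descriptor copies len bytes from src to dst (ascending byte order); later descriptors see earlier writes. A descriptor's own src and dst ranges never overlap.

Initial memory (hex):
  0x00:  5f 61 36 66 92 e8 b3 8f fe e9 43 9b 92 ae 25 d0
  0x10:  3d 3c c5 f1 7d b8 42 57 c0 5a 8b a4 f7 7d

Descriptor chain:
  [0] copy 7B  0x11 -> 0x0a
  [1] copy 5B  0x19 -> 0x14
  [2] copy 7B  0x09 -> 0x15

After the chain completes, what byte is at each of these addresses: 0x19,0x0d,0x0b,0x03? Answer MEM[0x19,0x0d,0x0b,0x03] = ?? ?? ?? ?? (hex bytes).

D0: mem[0x0a..0x10] <- [3c c5 f1 7d b8 42 57]
D1: mem[0x14..0x18] <- [5a 8b a4 f7 7d]
D2: mem[0x15..0x1b] <- [e9 3c c5 f1 7d b8 42]
query mem[0x19]=0x7d, mem[0x0d]=0x7d, mem[0x0b]=0xc5, mem[0x03]=0x66

MEM[0x19,0x0d,0x0b,0x03] = 7d 7d c5 66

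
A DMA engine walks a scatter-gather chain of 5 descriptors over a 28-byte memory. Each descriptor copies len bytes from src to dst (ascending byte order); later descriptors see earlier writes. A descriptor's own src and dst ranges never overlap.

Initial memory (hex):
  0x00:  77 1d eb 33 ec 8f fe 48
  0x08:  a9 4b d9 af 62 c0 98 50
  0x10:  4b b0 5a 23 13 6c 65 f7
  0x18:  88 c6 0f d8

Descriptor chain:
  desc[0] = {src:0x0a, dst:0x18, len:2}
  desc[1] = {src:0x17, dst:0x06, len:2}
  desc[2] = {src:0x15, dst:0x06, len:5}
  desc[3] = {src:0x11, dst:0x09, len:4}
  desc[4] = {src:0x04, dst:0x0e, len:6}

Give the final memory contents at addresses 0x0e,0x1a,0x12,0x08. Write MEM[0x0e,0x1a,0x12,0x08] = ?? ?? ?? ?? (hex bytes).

[0] 0x0a->0x18 len=2 : d9 af
[1] 0x17->0x06 len=2 : f7 d9
[2] 0x15->0x06 len=5 : 6c 65 f7 d9 af
[3] 0x11->0x09 len=4 : b0 5a 23 13
[4] 0x04->0x0e len=6 : ec 8f 6c 65 f7 b0
query mem[0x0e]=0xec, mem[0x1a]=0x0f, mem[0x12]=0xf7, mem[0x08]=0xf7

MEM[0x0e,0x1a,0x12,0x08] = ec 0f f7 f7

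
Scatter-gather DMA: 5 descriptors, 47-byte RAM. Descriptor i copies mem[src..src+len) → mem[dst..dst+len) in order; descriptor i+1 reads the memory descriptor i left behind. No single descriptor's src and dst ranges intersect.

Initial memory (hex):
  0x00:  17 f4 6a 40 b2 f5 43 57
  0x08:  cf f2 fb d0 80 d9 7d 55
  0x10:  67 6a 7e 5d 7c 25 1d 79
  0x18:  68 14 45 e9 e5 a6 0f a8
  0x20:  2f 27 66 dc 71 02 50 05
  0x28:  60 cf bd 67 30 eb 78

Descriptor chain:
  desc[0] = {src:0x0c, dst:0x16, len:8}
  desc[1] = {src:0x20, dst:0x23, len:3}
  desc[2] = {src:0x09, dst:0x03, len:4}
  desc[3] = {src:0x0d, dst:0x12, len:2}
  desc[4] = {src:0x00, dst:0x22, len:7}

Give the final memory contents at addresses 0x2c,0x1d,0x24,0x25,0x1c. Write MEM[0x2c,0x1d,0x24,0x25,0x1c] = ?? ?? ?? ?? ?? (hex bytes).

D0: mem[0x16..0x1d] <- [80 d9 7d 55 67 6a 7e 5d]
D1: mem[0x23..0x25] <- [2f 27 66]
D2: mem[0x03..0x06] <- [f2 fb d0 80]
D3: mem[0x12..0x13] <- [d9 7d]
D4: mem[0x22..0x28] <- [17 f4 6a f2 fb d0 80]
query mem[0x2c]=0x30, mem[0x1d]=0x5d, mem[0x24]=0x6a, mem[0x25]=0xf2, mem[0x1c]=0x7e

MEM[0x2c,0x1d,0x24,0x25,0x1c] = 30 5d 6a f2 7e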